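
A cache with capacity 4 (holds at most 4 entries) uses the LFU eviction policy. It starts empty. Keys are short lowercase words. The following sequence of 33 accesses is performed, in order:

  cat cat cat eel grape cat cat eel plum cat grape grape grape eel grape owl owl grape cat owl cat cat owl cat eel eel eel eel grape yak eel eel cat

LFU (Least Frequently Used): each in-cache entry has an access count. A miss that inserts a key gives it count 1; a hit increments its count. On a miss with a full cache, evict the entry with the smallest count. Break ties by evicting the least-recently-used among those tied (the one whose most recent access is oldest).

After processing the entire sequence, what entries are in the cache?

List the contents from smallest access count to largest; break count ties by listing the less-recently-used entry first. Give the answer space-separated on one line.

Answer: yak grape eel cat

Derivation:
LFU simulation (capacity=4):
  1. access cat: MISS. Cache: [cat(c=1)]
  2. access cat: HIT, count now 2. Cache: [cat(c=2)]
  3. access cat: HIT, count now 3. Cache: [cat(c=3)]
  4. access eel: MISS. Cache: [eel(c=1) cat(c=3)]
  5. access grape: MISS. Cache: [eel(c=1) grape(c=1) cat(c=3)]
  6. access cat: HIT, count now 4. Cache: [eel(c=1) grape(c=1) cat(c=4)]
  7. access cat: HIT, count now 5. Cache: [eel(c=1) grape(c=1) cat(c=5)]
  8. access eel: HIT, count now 2. Cache: [grape(c=1) eel(c=2) cat(c=5)]
  9. access plum: MISS. Cache: [grape(c=1) plum(c=1) eel(c=2) cat(c=5)]
  10. access cat: HIT, count now 6. Cache: [grape(c=1) plum(c=1) eel(c=2) cat(c=6)]
  11. access grape: HIT, count now 2. Cache: [plum(c=1) eel(c=2) grape(c=2) cat(c=6)]
  12. access grape: HIT, count now 3. Cache: [plum(c=1) eel(c=2) grape(c=3) cat(c=6)]
  13. access grape: HIT, count now 4. Cache: [plum(c=1) eel(c=2) grape(c=4) cat(c=6)]
  14. access eel: HIT, count now 3. Cache: [plum(c=1) eel(c=3) grape(c=4) cat(c=6)]
  15. access grape: HIT, count now 5. Cache: [plum(c=1) eel(c=3) grape(c=5) cat(c=6)]
  16. access owl: MISS, evict plum(c=1). Cache: [owl(c=1) eel(c=3) grape(c=5) cat(c=6)]
  17. access owl: HIT, count now 2. Cache: [owl(c=2) eel(c=3) grape(c=5) cat(c=6)]
  18. access grape: HIT, count now 6. Cache: [owl(c=2) eel(c=3) cat(c=6) grape(c=6)]
  19. access cat: HIT, count now 7. Cache: [owl(c=2) eel(c=3) grape(c=6) cat(c=7)]
  20. access owl: HIT, count now 3. Cache: [eel(c=3) owl(c=3) grape(c=6) cat(c=7)]
  21. access cat: HIT, count now 8. Cache: [eel(c=3) owl(c=3) grape(c=6) cat(c=8)]
  22. access cat: HIT, count now 9. Cache: [eel(c=3) owl(c=3) grape(c=6) cat(c=9)]
  23. access owl: HIT, count now 4. Cache: [eel(c=3) owl(c=4) grape(c=6) cat(c=9)]
  24. access cat: HIT, count now 10. Cache: [eel(c=3) owl(c=4) grape(c=6) cat(c=10)]
  25. access eel: HIT, count now 4. Cache: [owl(c=4) eel(c=4) grape(c=6) cat(c=10)]
  26. access eel: HIT, count now 5. Cache: [owl(c=4) eel(c=5) grape(c=6) cat(c=10)]
  27. access eel: HIT, count now 6. Cache: [owl(c=4) grape(c=6) eel(c=6) cat(c=10)]
  28. access eel: HIT, count now 7. Cache: [owl(c=4) grape(c=6) eel(c=7) cat(c=10)]
  29. access grape: HIT, count now 7. Cache: [owl(c=4) eel(c=7) grape(c=7) cat(c=10)]
  30. access yak: MISS, evict owl(c=4). Cache: [yak(c=1) eel(c=7) grape(c=7) cat(c=10)]
  31. access eel: HIT, count now 8. Cache: [yak(c=1) grape(c=7) eel(c=8) cat(c=10)]
  32. access eel: HIT, count now 9. Cache: [yak(c=1) grape(c=7) eel(c=9) cat(c=10)]
  33. access cat: HIT, count now 11. Cache: [yak(c=1) grape(c=7) eel(c=9) cat(c=11)]
Total: 27 hits, 6 misses, 2 evictions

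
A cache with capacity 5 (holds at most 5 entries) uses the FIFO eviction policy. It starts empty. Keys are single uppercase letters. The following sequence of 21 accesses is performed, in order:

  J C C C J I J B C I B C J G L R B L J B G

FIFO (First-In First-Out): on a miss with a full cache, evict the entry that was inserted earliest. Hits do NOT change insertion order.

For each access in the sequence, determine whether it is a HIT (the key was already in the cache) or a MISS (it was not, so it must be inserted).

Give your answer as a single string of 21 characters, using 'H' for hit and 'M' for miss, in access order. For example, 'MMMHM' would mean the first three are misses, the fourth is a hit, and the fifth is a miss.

Answer: MMHHHMHMHHHHHMMMHHMHH

Derivation:
FIFO simulation (capacity=5):
  1. access J: MISS. Cache (old->new): [J]
  2. access C: MISS. Cache (old->new): [J C]
  3. access C: HIT. Cache (old->new): [J C]
  4. access C: HIT. Cache (old->new): [J C]
  5. access J: HIT. Cache (old->new): [J C]
  6. access I: MISS. Cache (old->new): [J C I]
  7. access J: HIT. Cache (old->new): [J C I]
  8. access B: MISS. Cache (old->new): [J C I B]
  9. access C: HIT. Cache (old->new): [J C I B]
  10. access I: HIT. Cache (old->new): [J C I B]
  11. access B: HIT. Cache (old->new): [J C I B]
  12. access C: HIT. Cache (old->new): [J C I B]
  13. access J: HIT. Cache (old->new): [J C I B]
  14. access G: MISS. Cache (old->new): [J C I B G]
  15. access L: MISS, evict J. Cache (old->new): [C I B G L]
  16. access R: MISS, evict C. Cache (old->new): [I B G L R]
  17. access B: HIT. Cache (old->new): [I B G L R]
  18. access L: HIT. Cache (old->new): [I B G L R]
  19. access J: MISS, evict I. Cache (old->new): [B G L R J]
  20. access B: HIT. Cache (old->new): [B G L R J]
  21. access G: HIT. Cache (old->new): [B G L R J]
Total: 13 hits, 8 misses, 3 evictions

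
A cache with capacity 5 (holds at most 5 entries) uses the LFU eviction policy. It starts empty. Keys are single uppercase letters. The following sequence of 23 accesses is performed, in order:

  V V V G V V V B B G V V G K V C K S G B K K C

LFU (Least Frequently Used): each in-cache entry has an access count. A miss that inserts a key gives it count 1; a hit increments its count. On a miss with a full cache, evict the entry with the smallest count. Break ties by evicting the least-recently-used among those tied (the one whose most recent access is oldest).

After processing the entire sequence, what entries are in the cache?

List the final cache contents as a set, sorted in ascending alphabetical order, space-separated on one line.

Answer: B C G K V

Derivation:
LFU simulation (capacity=5):
  1. access V: MISS. Cache: [V(c=1)]
  2. access V: HIT, count now 2. Cache: [V(c=2)]
  3. access V: HIT, count now 3. Cache: [V(c=3)]
  4. access G: MISS. Cache: [G(c=1) V(c=3)]
  5. access V: HIT, count now 4. Cache: [G(c=1) V(c=4)]
  6. access V: HIT, count now 5. Cache: [G(c=1) V(c=5)]
  7. access V: HIT, count now 6. Cache: [G(c=1) V(c=6)]
  8. access B: MISS. Cache: [G(c=1) B(c=1) V(c=6)]
  9. access B: HIT, count now 2. Cache: [G(c=1) B(c=2) V(c=6)]
  10. access G: HIT, count now 2. Cache: [B(c=2) G(c=2) V(c=6)]
  11. access V: HIT, count now 7. Cache: [B(c=2) G(c=2) V(c=7)]
  12. access V: HIT, count now 8. Cache: [B(c=2) G(c=2) V(c=8)]
  13. access G: HIT, count now 3. Cache: [B(c=2) G(c=3) V(c=8)]
  14. access K: MISS. Cache: [K(c=1) B(c=2) G(c=3) V(c=8)]
  15. access V: HIT, count now 9. Cache: [K(c=1) B(c=2) G(c=3) V(c=9)]
  16. access C: MISS. Cache: [K(c=1) C(c=1) B(c=2) G(c=3) V(c=9)]
  17. access K: HIT, count now 2. Cache: [C(c=1) B(c=2) K(c=2) G(c=3) V(c=9)]
  18. access S: MISS, evict C(c=1). Cache: [S(c=1) B(c=2) K(c=2) G(c=3) V(c=9)]
  19. access G: HIT, count now 4. Cache: [S(c=1) B(c=2) K(c=2) G(c=4) V(c=9)]
  20. access B: HIT, count now 3. Cache: [S(c=1) K(c=2) B(c=3) G(c=4) V(c=9)]
  21. access K: HIT, count now 3. Cache: [S(c=1) B(c=3) K(c=3) G(c=4) V(c=9)]
  22. access K: HIT, count now 4. Cache: [S(c=1) B(c=3) G(c=4) K(c=4) V(c=9)]
  23. access C: MISS, evict S(c=1). Cache: [C(c=1) B(c=3) G(c=4) K(c=4) V(c=9)]
Total: 16 hits, 7 misses, 2 evictions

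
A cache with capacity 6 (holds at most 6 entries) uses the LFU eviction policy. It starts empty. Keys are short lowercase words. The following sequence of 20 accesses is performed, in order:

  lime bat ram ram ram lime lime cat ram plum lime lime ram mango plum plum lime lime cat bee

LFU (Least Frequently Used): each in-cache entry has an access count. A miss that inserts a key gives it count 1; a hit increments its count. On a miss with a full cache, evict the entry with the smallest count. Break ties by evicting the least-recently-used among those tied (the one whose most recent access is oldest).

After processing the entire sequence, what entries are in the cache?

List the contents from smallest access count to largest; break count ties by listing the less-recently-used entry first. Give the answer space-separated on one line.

Answer: mango bee cat plum ram lime

Derivation:
LFU simulation (capacity=6):
  1. access lime: MISS. Cache: [lime(c=1)]
  2. access bat: MISS. Cache: [lime(c=1) bat(c=1)]
  3. access ram: MISS. Cache: [lime(c=1) bat(c=1) ram(c=1)]
  4. access ram: HIT, count now 2. Cache: [lime(c=1) bat(c=1) ram(c=2)]
  5. access ram: HIT, count now 3. Cache: [lime(c=1) bat(c=1) ram(c=3)]
  6. access lime: HIT, count now 2. Cache: [bat(c=1) lime(c=2) ram(c=3)]
  7. access lime: HIT, count now 3. Cache: [bat(c=1) ram(c=3) lime(c=3)]
  8. access cat: MISS. Cache: [bat(c=1) cat(c=1) ram(c=3) lime(c=3)]
  9. access ram: HIT, count now 4. Cache: [bat(c=1) cat(c=1) lime(c=3) ram(c=4)]
  10. access plum: MISS. Cache: [bat(c=1) cat(c=1) plum(c=1) lime(c=3) ram(c=4)]
  11. access lime: HIT, count now 4. Cache: [bat(c=1) cat(c=1) plum(c=1) ram(c=4) lime(c=4)]
  12. access lime: HIT, count now 5. Cache: [bat(c=1) cat(c=1) plum(c=1) ram(c=4) lime(c=5)]
  13. access ram: HIT, count now 5. Cache: [bat(c=1) cat(c=1) plum(c=1) lime(c=5) ram(c=5)]
  14. access mango: MISS. Cache: [bat(c=1) cat(c=1) plum(c=1) mango(c=1) lime(c=5) ram(c=5)]
  15. access plum: HIT, count now 2. Cache: [bat(c=1) cat(c=1) mango(c=1) plum(c=2) lime(c=5) ram(c=5)]
  16. access plum: HIT, count now 3. Cache: [bat(c=1) cat(c=1) mango(c=1) plum(c=3) lime(c=5) ram(c=5)]
  17. access lime: HIT, count now 6. Cache: [bat(c=1) cat(c=1) mango(c=1) plum(c=3) ram(c=5) lime(c=6)]
  18. access lime: HIT, count now 7. Cache: [bat(c=1) cat(c=1) mango(c=1) plum(c=3) ram(c=5) lime(c=7)]
  19. access cat: HIT, count now 2. Cache: [bat(c=1) mango(c=1) cat(c=2) plum(c=3) ram(c=5) lime(c=7)]
  20. access bee: MISS, evict bat(c=1). Cache: [mango(c=1) bee(c=1) cat(c=2) plum(c=3) ram(c=5) lime(c=7)]
Total: 13 hits, 7 misses, 1 evictions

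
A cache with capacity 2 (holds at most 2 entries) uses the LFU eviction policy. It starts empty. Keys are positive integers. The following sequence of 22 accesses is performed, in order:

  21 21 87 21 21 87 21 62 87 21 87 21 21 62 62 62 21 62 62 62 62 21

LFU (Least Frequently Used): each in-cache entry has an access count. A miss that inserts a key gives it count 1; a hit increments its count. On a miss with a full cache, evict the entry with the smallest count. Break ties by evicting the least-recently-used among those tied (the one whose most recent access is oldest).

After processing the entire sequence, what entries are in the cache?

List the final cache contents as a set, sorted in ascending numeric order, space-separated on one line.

Answer: 21 62

Derivation:
LFU simulation (capacity=2):
  1. access 21: MISS. Cache: [21(c=1)]
  2. access 21: HIT, count now 2. Cache: [21(c=2)]
  3. access 87: MISS. Cache: [87(c=1) 21(c=2)]
  4. access 21: HIT, count now 3. Cache: [87(c=1) 21(c=3)]
  5. access 21: HIT, count now 4. Cache: [87(c=1) 21(c=4)]
  6. access 87: HIT, count now 2. Cache: [87(c=2) 21(c=4)]
  7. access 21: HIT, count now 5. Cache: [87(c=2) 21(c=5)]
  8. access 62: MISS, evict 87(c=2). Cache: [62(c=1) 21(c=5)]
  9. access 87: MISS, evict 62(c=1). Cache: [87(c=1) 21(c=5)]
  10. access 21: HIT, count now 6. Cache: [87(c=1) 21(c=6)]
  11. access 87: HIT, count now 2. Cache: [87(c=2) 21(c=6)]
  12. access 21: HIT, count now 7. Cache: [87(c=2) 21(c=7)]
  13. access 21: HIT, count now 8. Cache: [87(c=2) 21(c=8)]
  14. access 62: MISS, evict 87(c=2). Cache: [62(c=1) 21(c=8)]
  15. access 62: HIT, count now 2. Cache: [62(c=2) 21(c=8)]
  16. access 62: HIT, count now 3. Cache: [62(c=3) 21(c=8)]
  17. access 21: HIT, count now 9. Cache: [62(c=3) 21(c=9)]
  18. access 62: HIT, count now 4. Cache: [62(c=4) 21(c=9)]
  19. access 62: HIT, count now 5. Cache: [62(c=5) 21(c=9)]
  20. access 62: HIT, count now 6. Cache: [62(c=6) 21(c=9)]
  21. access 62: HIT, count now 7. Cache: [62(c=7) 21(c=9)]
  22. access 21: HIT, count now 10. Cache: [62(c=7) 21(c=10)]
Total: 17 hits, 5 misses, 3 evictions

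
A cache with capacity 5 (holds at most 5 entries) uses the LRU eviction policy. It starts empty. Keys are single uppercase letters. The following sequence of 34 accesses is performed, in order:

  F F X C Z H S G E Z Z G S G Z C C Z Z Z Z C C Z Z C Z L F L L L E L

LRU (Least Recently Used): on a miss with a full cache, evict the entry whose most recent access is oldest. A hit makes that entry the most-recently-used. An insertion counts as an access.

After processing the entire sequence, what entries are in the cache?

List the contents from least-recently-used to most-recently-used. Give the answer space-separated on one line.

Answer: C Z F E L

Derivation:
LRU simulation (capacity=5):
  1. access F: MISS. Cache (LRU->MRU): [F]
  2. access F: HIT. Cache (LRU->MRU): [F]
  3. access X: MISS. Cache (LRU->MRU): [F X]
  4. access C: MISS. Cache (LRU->MRU): [F X C]
  5. access Z: MISS. Cache (LRU->MRU): [F X C Z]
  6. access H: MISS. Cache (LRU->MRU): [F X C Z H]
  7. access S: MISS, evict F. Cache (LRU->MRU): [X C Z H S]
  8. access G: MISS, evict X. Cache (LRU->MRU): [C Z H S G]
  9. access E: MISS, evict C. Cache (LRU->MRU): [Z H S G E]
  10. access Z: HIT. Cache (LRU->MRU): [H S G E Z]
  11. access Z: HIT. Cache (LRU->MRU): [H S G E Z]
  12. access G: HIT. Cache (LRU->MRU): [H S E Z G]
  13. access S: HIT. Cache (LRU->MRU): [H E Z G S]
  14. access G: HIT. Cache (LRU->MRU): [H E Z S G]
  15. access Z: HIT. Cache (LRU->MRU): [H E S G Z]
  16. access C: MISS, evict H. Cache (LRU->MRU): [E S G Z C]
  17. access C: HIT. Cache (LRU->MRU): [E S G Z C]
  18. access Z: HIT. Cache (LRU->MRU): [E S G C Z]
  19. access Z: HIT. Cache (LRU->MRU): [E S G C Z]
  20. access Z: HIT. Cache (LRU->MRU): [E S G C Z]
  21. access Z: HIT. Cache (LRU->MRU): [E S G C Z]
  22. access C: HIT. Cache (LRU->MRU): [E S G Z C]
  23. access C: HIT. Cache (LRU->MRU): [E S G Z C]
  24. access Z: HIT. Cache (LRU->MRU): [E S G C Z]
  25. access Z: HIT. Cache (LRU->MRU): [E S G C Z]
  26. access C: HIT. Cache (LRU->MRU): [E S G Z C]
  27. access Z: HIT. Cache (LRU->MRU): [E S G C Z]
  28. access L: MISS, evict E. Cache (LRU->MRU): [S G C Z L]
  29. access F: MISS, evict S. Cache (LRU->MRU): [G C Z L F]
  30. access L: HIT. Cache (LRU->MRU): [G C Z F L]
  31. access L: HIT. Cache (LRU->MRU): [G C Z F L]
  32. access L: HIT. Cache (LRU->MRU): [G C Z F L]
  33. access E: MISS, evict G. Cache (LRU->MRU): [C Z F L E]
  34. access L: HIT. Cache (LRU->MRU): [C Z F E L]
Total: 22 hits, 12 misses, 7 evictions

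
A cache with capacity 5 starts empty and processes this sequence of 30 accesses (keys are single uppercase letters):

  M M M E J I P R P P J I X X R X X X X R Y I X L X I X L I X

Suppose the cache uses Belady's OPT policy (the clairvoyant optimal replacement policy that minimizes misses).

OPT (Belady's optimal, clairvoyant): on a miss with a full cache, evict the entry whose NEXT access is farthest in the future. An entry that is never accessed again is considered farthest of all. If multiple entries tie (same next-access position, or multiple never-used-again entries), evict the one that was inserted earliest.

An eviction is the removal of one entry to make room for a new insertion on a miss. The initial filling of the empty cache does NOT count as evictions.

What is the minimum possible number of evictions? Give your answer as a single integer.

Answer: 4

Derivation:
OPT (Belady) simulation (capacity=5):
  1. access M: MISS. Cache: [M]
  2. access M: HIT. Next use of M: step 3. Cache: [M]
  3. access M: HIT. Next use of M: never. Cache: [M]
  4. access E: MISS. Cache: [M E]
  5. access J: MISS. Cache: [M E J]
  6. access I: MISS. Cache: [M E J I]
  7. access P: MISS. Cache: [M E J I P]
  8. access R: MISS, evict M (next use: never). Cache: [E J I P R]
  9. access P: HIT. Next use of P: step 10. Cache: [E J I P R]
  10. access P: HIT. Next use of P: never. Cache: [E J I P R]
  11. access J: HIT. Next use of J: never. Cache: [E J I P R]
  12. access I: HIT. Next use of I: step 22. Cache: [E J I P R]
  13. access X: MISS, evict E (next use: never). Cache: [J I P R X]
  14. access X: HIT. Next use of X: step 16. Cache: [J I P R X]
  15. access R: HIT. Next use of R: step 20. Cache: [J I P R X]
  16. access X: HIT. Next use of X: step 17. Cache: [J I P R X]
  17. access X: HIT. Next use of X: step 18. Cache: [J I P R X]
  18. access X: HIT. Next use of X: step 19. Cache: [J I P R X]
  19. access X: HIT. Next use of X: step 23. Cache: [J I P R X]
  20. access R: HIT. Next use of R: never. Cache: [J I P R X]
  21. access Y: MISS, evict J (next use: never). Cache: [I P R X Y]
  22. access I: HIT. Next use of I: step 26. Cache: [I P R X Y]
  23. access X: HIT. Next use of X: step 25. Cache: [I P R X Y]
  24. access L: MISS, evict P (next use: never). Cache: [I R X Y L]
  25. access X: HIT. Next use of X: step 27. Cache: [I R X Y L]
  26. access I: HIT. Next use of I: step 29. Cache: [I R X Y L]
  27. access X: HIT. Next use of X: step 30. Cache: [I R X Y L]
  28. access L: HIT. Next use of L: never. Cache: [I R X Y L]
  29. access I: HIT. Next use of I: never. Cache: [I R X Y L]
  30. access X: HIT. Next use of X: never. Cache: [I R X Y L]
Total: 21 hits, 9 misses, 4 evictions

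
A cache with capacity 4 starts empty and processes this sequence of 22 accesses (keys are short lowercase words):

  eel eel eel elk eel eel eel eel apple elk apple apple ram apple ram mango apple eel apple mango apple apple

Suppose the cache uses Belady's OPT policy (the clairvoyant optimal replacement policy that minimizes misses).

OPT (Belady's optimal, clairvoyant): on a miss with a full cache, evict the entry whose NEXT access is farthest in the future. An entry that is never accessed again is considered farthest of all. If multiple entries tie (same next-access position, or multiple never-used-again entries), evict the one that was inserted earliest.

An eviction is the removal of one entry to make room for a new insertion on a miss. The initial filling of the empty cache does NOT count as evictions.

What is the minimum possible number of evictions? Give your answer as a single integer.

Answer: 1

Derivation:
OPT (Belady) simulation (capacity=4):
  1. access eel: MISS. Cache: [eel]
  2. access eel: HIT. Next use of eel: step 3. Cache: [eel]
  3. access eel: HIT. Next use of eel: step 5. Cache: [eel]
  4. access elk: MISS. Cache: [eel elk]
  5. access eel: HIT. Next use of eel: step 6. Cache: [eel elk]
  6. access eel: HIT. Next use of eel: step 7. Cache: [eel elk]
  7. access eel: HIT. Next use of eel: step 8. Cache: [eel elk]
  8. access eel: HIT. Next use of eel: step 18. Cache: [eel elk]
  9. access apple: MISS. Cache: [eel elk apple]
  10. access elk: HIT. Next use of elk: never. Cache: [eel elk apple]
  11. access apple: HIT. Next use of apple: step 12. Cache: [eel elk apple]
  12. access apple: HIT. Next use of apple: step 14. Cache: [eel elk apple]
  13. access ram: MISS. Cache: [eel elk apple ram]
  14. access apple: HIT. Next use of apple: step 17. Cache: [eel elk apple ram]
  15. access ram: HIT. Next use of ram: never. Cache: [eel elk apple ram]
  16. access mango: MISS, evict elk (next use: never). Cache: [eel apple ram mango]
  17. access apple: HIT. Next use of apple: step 19. Cache: [eel apple ram mango]
  18. access eel: HIT. Next use of eel: never. Cache: [eel apple ram mango]
  19. access apple: HIT. Next use of apple: step 21. Cache: [eel apple ram mango]
  20. access mango: HIT. Next use of mango: never. Cache: [eel apple ram mango]
  21. access apple: HIT. Next use of apple: step 22. Cache: [eel apple ram mango]
  22. access apple: HIT. Next use of apple: never. Cache: [eel apple ram mango]
Total: 17 hits, 5 misses, 1 evictions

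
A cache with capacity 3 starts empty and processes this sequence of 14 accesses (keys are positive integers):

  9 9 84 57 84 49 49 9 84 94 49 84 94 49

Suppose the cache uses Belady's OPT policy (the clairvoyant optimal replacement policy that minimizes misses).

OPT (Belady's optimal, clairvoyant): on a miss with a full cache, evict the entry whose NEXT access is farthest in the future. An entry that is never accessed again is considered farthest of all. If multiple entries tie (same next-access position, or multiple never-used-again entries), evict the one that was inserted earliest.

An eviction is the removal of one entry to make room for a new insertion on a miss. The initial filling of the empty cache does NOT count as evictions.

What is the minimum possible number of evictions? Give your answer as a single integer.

OPT (Belady) simulation (capacity=3):
  1. access 9: MISS. Cache: [9]
  2. access 9: HIT. Next use of 9: step 8. Cache: [9]
  3. access 84: MISS. Cache: [9 84]
  4. access 57: MISS. Cache: [9 84 57]
  5. access 84: HIT. Next use of 84: step 9. Cache: [9 84 57]
  6. access 49: MISS, evict 57 (next use: never). Cache: [9 84 49]
  7. access 49: HIT. Next use of 49: step 11. Cache: [9 84 49]
  8. access 9: HIT. Next use of 9: never. Cache: [9 84 49]
  9. access 84: HIT. Next use of 84: step 12. Cache: [9 84 49]
  10. access 94: MISS, evict 9 (next use: never). Cache: [84 49 94]
  11. access 49: HIT. Next use of 49: step 14. Cache: [84 49 94]
  12. access 84: HIT. Next use of 84: never. Cache: [84 49 94]
  13. access 94: HIT. Next use of 94: never. Cache: [84 49 94]
  14. access 49: HIT. Next use of 49: never. Cache: [84 49 94]
Total: 9 hits, 5 misses, 2 evictions

Answer: 2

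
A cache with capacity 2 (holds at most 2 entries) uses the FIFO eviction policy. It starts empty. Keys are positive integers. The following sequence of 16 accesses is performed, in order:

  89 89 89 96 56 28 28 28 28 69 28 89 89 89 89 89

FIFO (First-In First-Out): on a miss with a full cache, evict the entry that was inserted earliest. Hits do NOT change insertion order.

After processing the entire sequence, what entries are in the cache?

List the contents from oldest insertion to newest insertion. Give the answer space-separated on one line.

Answer: 69 89

Derivation:
FIFO simulation (capacity=2):
  1. access 89: MISS. Cache (old->new): [89]
  2. access 89: HIT. Cache (old->new): [89]
  3. access 89: HIT. Cache (old->new): [89]
  4. access 96: MISS. Cache (old->new): [89 96]
  5. access 56: MISS, evict 89. Cache (old->new): [96 56]
  6. access 28: MISS, evict 96. Cache (old->new): [56 28]
  7. access 28: HIT. Cache (old->new): [56 28]
  8. access 28: HIT. Cache (old->new): [56 28]
  9. access 28: HIT. Cache (old->new): [56 28]
  10. access 69: MISS, evict 56. Cache (old->new): [28 69]
  11. access 28: HIT. Cache (old->new): [28 69]
  12. access 89: MISS, evict 28. Cache (old->new): [69 89]
  13. access 89: HIT. Cache (old->new): [69 89]
  14. access 89: HIT. Cache (old->new): [69 89]
  15. access 89: HIT. Cache (old->new): [69 89]
  16. access 89: HIT. Cache (old->new): [69 89]
Total: 10 hits, 6 misses, 4 evictions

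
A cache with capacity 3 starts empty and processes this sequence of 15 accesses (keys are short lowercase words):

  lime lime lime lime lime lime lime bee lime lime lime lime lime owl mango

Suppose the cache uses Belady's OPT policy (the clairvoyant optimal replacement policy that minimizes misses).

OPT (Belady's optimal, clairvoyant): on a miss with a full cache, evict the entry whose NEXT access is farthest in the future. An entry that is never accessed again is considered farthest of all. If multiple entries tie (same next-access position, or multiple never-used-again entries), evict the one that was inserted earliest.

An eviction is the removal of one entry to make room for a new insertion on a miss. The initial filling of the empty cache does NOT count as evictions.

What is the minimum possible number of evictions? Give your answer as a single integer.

OPT (Belady) simulation (capacity=3):
  1. access lime: MISS. Cache: [lime]
  2. access lime: HIT. Next use of lime: step 3. Cache: [lime]
  3. access lime: HIT. Next use of lime: step 4. Cache: [lime]
  4. access lime: HIT. Next use of lime: step 5. Cache: [lime]
  5. access lime: HIT. Next use of lime: step 6. Cache: [lime]
  6. access lime: HIT. Next use of lime: step 7. Cache: [lime]
  7. access lime: HIT. Next use of lime: step 9. Cache: [lime]
  8. access bee: MISS. Cache: [lime bee]
  9. access lime: HIT. Next use of lime: step 10. Cache: [lime bee]
  10. access lime: HIT. Next use of lime: step 11. Cache: [lime bee]
  11. access lime: HIT. Next use of lime: step 12. Cache: [lime bee]
  12. access lime: HIT. Next use of lime: step 13. Cache: [lime bee]
  13. access lime: HIT. Next use of lime: never. Cache: [lime bee]
  14. access owl: MISS. Cache: [lime bee owl]
  15. access mango: MISS, evict lime (next use: never). Cache: [bee owl mango]
Total: 11 hits, 4 misses, 1 evictions

Answer: 1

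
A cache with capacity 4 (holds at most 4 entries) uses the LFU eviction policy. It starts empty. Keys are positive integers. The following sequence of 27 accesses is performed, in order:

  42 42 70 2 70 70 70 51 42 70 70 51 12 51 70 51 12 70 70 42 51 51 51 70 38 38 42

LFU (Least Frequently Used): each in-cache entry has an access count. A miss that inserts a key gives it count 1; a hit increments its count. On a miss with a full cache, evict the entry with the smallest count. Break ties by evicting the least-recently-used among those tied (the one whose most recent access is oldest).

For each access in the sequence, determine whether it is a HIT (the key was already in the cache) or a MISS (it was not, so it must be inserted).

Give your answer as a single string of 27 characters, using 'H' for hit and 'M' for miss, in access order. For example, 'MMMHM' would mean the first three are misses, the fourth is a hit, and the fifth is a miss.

Answer: MHMMHHHMHHHHMHHHHHHHHHHHMHH

Derivation:
LFU simulation (capacity=4):
  1. access 42: MISS. Cache: [42(c=1)]
  2. access 42: HIT, count now 2. Cache: [42(c=2)]
  3. access 70: MISS. Cache: [70(c=1) 42(c=2)]
  4. access 2: MISS. Cache: [70(c=1) 2(c=1) 42(c=2)]
  5. access 70: HIT, count now 2. Cache: [2(c=1) 42(c=2) 70(c=2)]
  6. access 70: HIT, count now 3. Cache: [2(c=1) 42(c=2) 70(c=3)]
  7. access 70: HIT, count now 4. Cache: [2(c=1) 42(c=2) 70(c=4)]
  8. access 51: MISS. Cache: [2(c=1) 51(c=1) 42(c=2) 70(c=4)]
  9. access 42: HIT, count now 3. Cache: [2(c=1) 51(c=1) 42(c=3) 70(c=4)]
  10. access 70: HIT, count now 5. Cache: [2(c=1) 51(c=1) 42(c=3) 70(c=5)]
  11. access 70: HIT, count now 6. Cache: [2(c=1) 51(c=1) 42(c=3) 70(c=6)]
  12. access 51: HIT, count now 2. Cache: [2(c=1) 51(c=2) 42(c=3) 70(c=6)]
  13. access 12: MISS, evict 2(c=1). Cache: [12(c=1) 51(c=2) 42(c=3) 70(c=6)]
  14. access 51: HIT, count now 3. Cache: [12(c=1) 42(c=3) 51(c=3) 70(c=6)]
  15. access 70: HIT, count now 7. Cache: [12(c=1) 42(c=3) 51(c=3) 70(c=7)]
  16. access 51: HIT, count now 4. Cache: [12(c=1) 42(c=3) 51(c=4) 70(c=7)]
  17. access 12: HIT, count now 2. Cache: [12(c=2) 42(c=3) 51(c=4) 70(c=7)]
  18. access 70: HIT, count now 8. Cache: [12(c=2) 42(c=3) 51(c=4) 70(c=8)]
  19. access 70: HIT, count now 9. Cache: [12(c=2) 42(c=3) 51(c=4) 70(c=9)]
  20. access 42: HIT, count now 4. Cache: [12(c=2) 51(c=4) 42(c=4) 70(c=9)]
  21. access 51: HIT, count now 5. Cache: [12(c=2) 42(c=4) 51(c=5) 70(c=9)]
  22. access 51: HIT, count now 6. Cache: [12(c=2) 42(c=4) 51(c=6) 70(c=9)]
  23. access 51: HIT, count now 7. Cache: [12(c=2) 42(c=4) 51(c=7) 70(c=9)]
  24. access 70: HIT, count now 10. Cache: [12(c=2) 42(c=4) 51(c=7) 70(c=10)]
  25. access 38: MISS, evict 12(c=2). Cache: [38(c=1) 42(c=4) 51(c=7) 70(c=10)]
  26. access 38: HIT, count now 2. Cache: [38(c=2) 42(c=4) 51(c=7) 70(c=10)]
  27. access 42: HIT, count now 5. Cache: [38(c=2) 42(c=5) 51(c=7) 70(c=10)]
Total: 21 hits, 6 misses, 2 evictions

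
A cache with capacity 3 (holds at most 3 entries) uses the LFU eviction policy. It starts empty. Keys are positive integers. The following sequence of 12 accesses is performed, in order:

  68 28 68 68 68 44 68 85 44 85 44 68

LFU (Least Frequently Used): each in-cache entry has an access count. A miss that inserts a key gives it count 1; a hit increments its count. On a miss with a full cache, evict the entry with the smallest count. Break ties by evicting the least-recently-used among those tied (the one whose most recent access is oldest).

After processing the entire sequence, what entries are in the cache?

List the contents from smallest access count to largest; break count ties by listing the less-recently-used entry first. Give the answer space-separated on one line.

LFU simulation (capacity=3):
  1. access 68: MISS. Cache: [68(c=1)]
  2. access 28: MISS. Cache: [68(c=1) 28(c=1)]
  3. access 68: HIT, count now 2. Cache: [28(c=1) 68(c=2)]
  4. access 68: HIT, count now 3. Cache: [28(c=1) 68(c=3)]
  5. access 68: HIT, count now 4. Cache: [28(c=1) 68(c=4)]
  6. access 44: MISS. Cache: [28(c=1) 44(c=1) 68(c=4)]
  7. access 68: HIT, count now 5. Cache: [28(c=1) 44(c=1) 68(c=5)]
  8. access 85: MISS, evict 28(c=1). Cache: [44(c=1) 85(c=1) 68(c=5)]
  9. access 44: HIT, count now 2. Cache: [85(c=1) 44(c=2) 68(c=5)]
  10. access 85: HIT, count now 2. Cache: [44(c=2) 85(c=2) 68(c=5)]
  11. access 44: HIT, count now 3. Cache: [85(c=2) 44(c=3) 68(c=5)]
  12. access 68: HIT, count now 6. Cache: [85(c=2) 44(c=3) 68(c=6)]
Total: 8 hits, 4 misses, 1 evictions

Answer: 85 44 68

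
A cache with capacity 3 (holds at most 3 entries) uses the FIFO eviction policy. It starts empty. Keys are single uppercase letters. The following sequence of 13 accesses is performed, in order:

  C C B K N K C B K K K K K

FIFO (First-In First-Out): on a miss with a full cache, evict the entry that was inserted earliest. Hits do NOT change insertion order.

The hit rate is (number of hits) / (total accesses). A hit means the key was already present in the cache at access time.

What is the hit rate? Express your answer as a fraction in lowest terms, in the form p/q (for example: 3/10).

Answer: 6/13

Derivation:
FIFO simulation (capacity=3):
  1. access C: MISS. Cache (old->new): [C]
  2. access C: HIT. Cache (old->new): [C]
  3. access B: MISS. Cache (old->new): [C B]
  4. access K: MISS. Cache (old->new): [C B K]
  5. access N: MISS, evict C. Cache (old->new): [B K N]
  6. access K: HIT. Cache (old->new): [B K N]
  7. access C: MISS, evict B. Cache (old->new): [K N C]
  8. access B: MISS, evict K. Cache (old->new): [N C B]
  9. access K: MISS, evict N. Cache (old->new): [C B K]
  10. access K: HIT. Cache (old->new): [C B K]
  11. access K: HIT. Cache (old->new): [C B K]
  12. access K: HIT. Cache (old->new): [C B K]
  13. access K: HIT. Cache (old->new): [C B K]
Total: 6 hits, 7 misses, 4 evictions

Hit rate = 6/13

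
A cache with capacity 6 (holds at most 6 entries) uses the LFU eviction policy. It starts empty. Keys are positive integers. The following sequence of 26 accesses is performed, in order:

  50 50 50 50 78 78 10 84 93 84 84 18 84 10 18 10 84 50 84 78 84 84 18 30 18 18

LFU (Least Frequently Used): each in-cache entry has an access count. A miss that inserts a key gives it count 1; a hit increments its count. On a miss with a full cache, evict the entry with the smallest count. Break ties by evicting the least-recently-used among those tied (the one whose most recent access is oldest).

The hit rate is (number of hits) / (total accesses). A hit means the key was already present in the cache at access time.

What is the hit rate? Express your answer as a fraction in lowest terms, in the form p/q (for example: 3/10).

LFU simulation (capacity=6):
  1. access 50: MISS. Cache: [50(c=1)]
  2. access 50: HIT, count now 2. Cache: [50(c=2)]
  3. access 50: HIT, count now 3. Cache: [50(c=3)]
  4. access 50: HIT, count now 4. Cache: [50(c=4)]
  5. access 78: MISS. Cache: [78(c=1) 50(c=4)]
  6. access 78: HIT, count now 2. Cache: [78(c=2) 50(c=4)]
  7. access 10: MISS. Cache: [10(c=1) 78(c=2) 50(c=4)]
  8. access 84: MISS. Cache: [10(c=1) 84(c=1) 78(c=2) 50(c=4)]
  9. access 93: MISS. Cache: [10(c=1) 84(c=1) 93(c=1) 78(c=2) 50(c=4)]
  10. access 84: HIT, count now 2. Cache: [10(c=1) 93(c=1) 78(c=2) 84(c=2) 50(c=4)]
  11. access 84: HIT, count now 3. Cache: [10(c=1) 93(c=1) 78(c=2) 84(c=3) 50(c=4)]
  12. access 18: MISS. Cache: [10(c=1) 93(c=1) 18(c=1) 78(c=2) 84(c=3) 50(c=4)]
  13. access 84: HIT, count now 4. Cache: [10(c=1) 93(c=1) 18(c=1) 78(c=2) 50(c=4) 84(c=4)]
  14. access 10: HIT, count now 2. Cache: [93(c=1) 18(c=1) 78(c=2) 10(c=2) 50(c=4) 84(c=4)]
  15. access 18: HIT, count now 2. Cache: [93(c=1) 78(c=2) 10(c=2) 18(c=2) 50(c=4) 84(c=4)]
  16. access 10: HIT, count now 3. Cache: [93(c=1) 78(c=2) 18(c=2) 10(c=3) 50(c=4) 84(c=4)]
  17. access 84: HIT, count now 5. Cache: [93(c=1) 78(c=2) 18(c=2) 10(c=3) 50(c=4) 84(c=5)]
  18. access 50: HIT, count now 5. Cache: [93(c=1) 78(c=2) 18(c=2) 10(c=3) 84(c=5) 50(c=5)]
  19. access 84: HIT, count now 6. Cache: [93(c=1) 78(c=2) 18(c=2) 10(c=3) 50(c=5) 84(c=6)]
  20. access 78: HIT, count now 3. Cache: [93(c=1) 18(c=2) 10(c=3) 78(c=3) 50(c=5) 84(c=6)]
  21. access 84: HIT, count now 7. Cache: [93(c=1) 18(c=2) 10(c=3) 78(c=3) 50(c=5) 84(c=7)]
  22. access 84: HIT, count now 8. Cache: [93(c=1) 18(c=2) 10(c=3) 78(c=3) 50(c=5) 84(c=8)]
  23. access 18: HIT, count now 3. Cache: [93(c=1) 10(c=3) 78(c=3) 18(c=3) 50(c=5) 84(c=8)]
  24. access 30: MISS, evict 93(c=1). Cache: [30(c=1) 10(c=3) 78(c=3) 18(c=3) 50(c=5) 84(c=8)]
  25. access 18: HIT, count now 4. Cache: [30(c=1) 10(c=3) 78(c=3) 18(c=4) 50(c=5) 84(c=8)]
  26. access 18: HIT, count now 5. Cache: [30(c=1) 10(c=3) 78(c=3) 50(c=5) 18(c=5) 84(c=8)]
Total: 19 hits, 7 misses, 1 evictions

Hit rate = 19/26

Answer: 19/26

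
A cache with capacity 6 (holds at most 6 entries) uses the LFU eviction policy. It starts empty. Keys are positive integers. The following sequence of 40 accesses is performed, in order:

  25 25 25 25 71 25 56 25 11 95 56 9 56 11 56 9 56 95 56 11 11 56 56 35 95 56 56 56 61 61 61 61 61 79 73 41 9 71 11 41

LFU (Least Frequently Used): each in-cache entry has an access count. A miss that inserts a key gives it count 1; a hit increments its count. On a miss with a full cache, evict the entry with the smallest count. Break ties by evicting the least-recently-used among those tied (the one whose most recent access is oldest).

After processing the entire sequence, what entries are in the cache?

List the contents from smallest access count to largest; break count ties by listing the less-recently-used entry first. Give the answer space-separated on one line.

LFU simulation (capacity=6):
  1. access 25: MISS. Cache: [25(c=1)]
  2. access 25: HIT, count now 2. Cache: [25(c=2)]
  3. access 25: HIT, count now 3. Cache: [25(c=3)]
  4. access 25: HIT, count now 4. Cache: [25(c=4)]
  5. access 71: MISS. Cache: [71(c=1) 25(c=4)]
  6. access 25: HIT, count now 5. Cache: [71(c=1) 25(c=5)]
  7. access 56: MISS. Cache: [71(c=1) 56(c=1) 25(c=5)]
  8. access 25: HIT, count now 6. Cache: [71(c=1) 56(c=1) 25(c=6)]
  9. access 11: MISS. Cache: [71(c=1) 56(c=1) 11(c=1) 25(c=6)]
  10. access 95: MISS. Cache: [71(c=1) 56(c=1) 11(c=1) 95(c=1) 25(c=6)]
  11. access 56: HIT, count now 2. Cache: [71(c=1) 11(c=1) 95(c=1) 56(c=2) 25(c=6)]
  12. access 9: MISS. Cache: [71(c=1) 11(c=1) 95(c=1) 9(c=1) 56(c=2) 25(c=6)]
  13. access 56: HIT, count now 3. Cache: [71(c=1) 11(c=1) 95(c=1) 9(c=1) 56(c=3) 25(c=6)]
  14. access 11: HIT, count now 2. Cache: [71(c=1) 95(c=1) 9(c=1) 11(c=2) 56(c=3) 25(c=6)]
  15. access 56: HIT, count now 4. Cache: [71(c=1) 95(c=1) 9(c=1) 11(c=2) 56(c=4) 25(c=6)]
  16. access 9: HIT, count now 2. Cache: [71(c=1) 95(c=1) 11(c=2) 9(c=2) 56(c=4) 25(c=6)]
  17. access 56: HIT, count now 5. Cache: [71(c=1) 95(c=1) 11(c=2) 9(c=2) 56(c=5) 25(c=6)]
  18. access 95: HIT, count now 2. Cache: [71(c=1) 11(c=2) 9(c=2) 95(c=2) 56(c=5) 25(c=6)]
  19. access 56: HIT, count now 6. Cache: [71(c=1) 11(c=2) 9(c=2) 95(c=2) 25(c=6) 56(c=6)]
  20. access 11: HIT, count now 3. Cache: [71(c=1) 9(c=2) 95(c=2) 11(c=3) 25(c=6) 56(c=6)]
  21. access 11: HIT, count now 4. Cache: [71(c=1) 9(c=2) 95(c=2) 11(c=4) 25(c=6) 56(c=6)]
  22. access 56: HIT, count now 7. Cache: [71(c=1) 9(c=2) 95(c=2) 11(c=4) 25(c=6) 56(c=7)]
  23. access 56: HIT, count now 8. Cache: [71(c=1) 9(c=2) 95(c=2) 11(c=4) 25(c=6) 56(c=8)]
  24. access 35: MISS, evict 71(c=1). Cache: [35(c=1) 9(c=2) 95(c=2) 11(c=4) 25(c=6) 56(c=8)]
  25. access 95: HIT, count now 3. Cache: [35(c=1) 9(c=2) 95(c=3) 11(c=4) 25(c=6) 56(c=8)]
  26. access 56: HIT, count now 9. Cache: [35(c=1) 9(c=2) 95(c=3) 11(c=4) 25(c=6) 56(c=9)]
  27. access 56: HIT, count now 10. Cache: [35(c=1) 9(c=2) 95(c=3) 11(c=4) 25(c=6) 56(c=10)]
  28. access 56: HIT, count now 11. Cache: [35(c=1) 9(c=2) 95(c=3) 11(c=4) 25(c=6) 56(c=11)]
  29. access 61: MISS, evict 35(c=1). Cache: [61(c=1) 9(c=2) 95(c=3) 11(c=4) 25(c=6) 56(c=11)]
  30. access 61: HIT, count now 2. Cache: [9(c=2) 61(c=2) 95(c=3) 11(c=4) 25(c=6) 56(c=11)]
  31. access 61: HIT, count now 3. Cache: [9(c=2) 95(c=3) 61(c=3) 11(c=4) 25(c=6) 56(c=11)]
  32. access 61: HIT, count now 4. Cache: [9(c=2) 95(c=3) 11(c=4) 61(c=4) 25(c=6) 56(c=11)]
  33. access 61: HIT, count now 5. Cache: [9(c=2) 95(c=3) 11(c=4) 61(c=5) 25(c=6) 56(c=11)]
  34. access 79: MISS, evict 9(c=2). Cache: [79(c=1) 95(c=3) 11(c=4) 61(c=5) 25(c=6) 56(c=11)]
  35. access 73: MISS, evict 79(c=1). Cache: [73(c=1) 95(c=3) 11(c=4) 61(c=5) 25(c=6) 56(c=11)]
  36. access 41: MISS, evict 73(c=1). Cache: [41(c=1) 95(c=3) 11(c=4) 61(c=5) 25(c=6) 56(c=11)]
  37. access 9: MISS, evict 41(c=1). Cache: [9(c=1) 95(c=3) 11(c=4) 61(c=5) 25(c=6) 56(c=11)]
  38. access 71: MISS, evict 9(c=1). Cache: [71(c=1) 95(c=3) 11(c=4) 61(c=5) 25(c=6) 56(c=11)]
  39. access 11: HIT, count now 5. Cache: [71(c=1) 95(c=3) 61(c=5) 11(c=5) 25(c=6) 56(c=11)]
  40. access 41: MISS, evict 71(c=1). Cache: [41(c=1) 95(c=3) 61(c=5) 11(c=5) 25(c=6) 56(c=11)]
Total: 26 hits, 14 misses, 8 evictions

Answer: 41 95 61 11 25 56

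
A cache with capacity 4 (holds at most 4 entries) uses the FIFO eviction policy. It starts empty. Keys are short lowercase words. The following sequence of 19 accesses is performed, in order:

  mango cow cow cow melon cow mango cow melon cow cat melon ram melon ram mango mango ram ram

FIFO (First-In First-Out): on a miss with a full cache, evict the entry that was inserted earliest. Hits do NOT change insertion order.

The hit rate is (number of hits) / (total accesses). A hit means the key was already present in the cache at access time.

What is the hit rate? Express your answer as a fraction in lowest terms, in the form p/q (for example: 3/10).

Answer: 13/19

Derivation:
FIFO simulation (capacity=4):
  1. access mango: MISS. Cache (old->new): [mango]
  2. access cow: MISS. Cache (old->new): [mango cow]
  3. access cow: HIT. Cache (old->new): [mango cow]
  4. access cow: HIT. Cache (old->new): [mango cow]
  5. access melon: MISS. Cache (old->new): [mango cow melon]
  6. access cow: HIT. Cache (old->new): [mango cow melon]
  7. access mango: HIT. Cache (old->new): [mango cow melon]
  8. access cow: HIT. Cache (old->new): [mango cow melon]
  9. access melon: HIT. Cache (old->new): [mango cow melon]
  10. access cow: HIT. Cache (old->new): [mango cow melon]
  11. access cat: MISS. Cache (old->new): [mango cow melon cat]
  12. access melon: HIT. Cache (old->new): [mango cow melon cat]
  13. access ram: MISS, evict mango. Cache (old->new): [cow melon cat ram]
  14. access melon: HIT. Cache (old->new): [cow melon cat ram]
  15. access ram: HIT. Cache (old->new): [cow melon cat ram]
  16. access mango: MISS, evict cow. Cache (old->new): [melon cat ram mango]
  17. access mango: HIT. Cache (old->new): [melon cat ram mango]
  18. access ram: HIT. Cache (old->new): [melon cat ram mango]
  19. access ram: HIT. Cache (old->new): [melon cat ram mango]
Total: 13 hits, 6 misses, 2 evictions

Hit rate = 13/19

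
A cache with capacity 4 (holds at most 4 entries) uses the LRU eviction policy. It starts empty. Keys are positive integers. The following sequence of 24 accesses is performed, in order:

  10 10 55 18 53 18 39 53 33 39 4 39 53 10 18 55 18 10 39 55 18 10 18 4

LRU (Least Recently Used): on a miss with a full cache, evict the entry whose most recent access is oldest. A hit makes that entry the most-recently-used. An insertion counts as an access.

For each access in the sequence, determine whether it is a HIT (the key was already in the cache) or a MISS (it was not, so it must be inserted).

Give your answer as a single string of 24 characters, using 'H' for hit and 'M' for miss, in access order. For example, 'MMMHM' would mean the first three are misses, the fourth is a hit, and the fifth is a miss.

Answer: MHMMMHMHMHMHHMMMHHMHHHHM

Derivation:
LRU simulation (capacity=4):
  1. access 10: MISS. Cache (LRU->MRU): [10]
  2. access 10: HIT. Cache (LRU->MRU): [10]
  3. access 55: MISS. Cache (LRU->MRU): [10 55]
  4. access 18: MISS. Cache (LRU->MRU): [10 55 18]
  5. access 53: MISS. Cache (LRU->MRU): [10 55 18 53]
  6. access 18: HIT. Cache (LRU->MRU): [10 55 53 18]
  7. access 39: MISS, evict 10. Cache (LRU->MRU): [55 53 18 39]
  8. access 53: HIT. Cache (LRU->MRU): [55 18 39 53]
  9. access 33: MISS, evict 55. Cache (LRU->MRU): [18 39 53 33]
  10. access 39: HIT. Cache (LRU->MRU): [18 53 33 39]
  11. access 4: MISS, evict 18. Cache (LRU->MRU): [53 33 39 4]
  12. access 39: HIT. Cache (LRU->MRU): [53 33 4 39]
  13. access 53: HIT. Cache (LRU->MRU): [33 4 39 53]
  14. access 10: MISS, evict 33. Cache (LRU->MRU): [4 39 53 10]
  15. access 18: MISS, evict 4. Cache (LRU->MRU): [39 53 10 18]
  16. access 55: MISS, evict 39. Cache (LRU->MRU): [53 10 18 55]
  17. access 18: HIT. Cache (LRU->MRU): [53 10 55 18]
  18. access 10: HIT. Cache (LRU->MRU): [53 55 18 10]
  19. access 39: MISS, evict 53. Cache (LRU->MRU): [55 18 10 39]
  20. access 55: HIT. Cache (LRU->MRU): [18 10 39 55]
  21. access 18: HIT. Cache (LRU->MRU): [10 39 55 18]
  22. access 10: HIT. Cache (LRU->MRU): [39 55 18 10]
  23. access 18: HIT. Cache (LRU->MRU): [39 55 10 18]
  24. access 4: MISS, evict 39. Cache (LRU->MRU): [55 10 18 4]
Total: 12 hits, 12 misses, 8 evictions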